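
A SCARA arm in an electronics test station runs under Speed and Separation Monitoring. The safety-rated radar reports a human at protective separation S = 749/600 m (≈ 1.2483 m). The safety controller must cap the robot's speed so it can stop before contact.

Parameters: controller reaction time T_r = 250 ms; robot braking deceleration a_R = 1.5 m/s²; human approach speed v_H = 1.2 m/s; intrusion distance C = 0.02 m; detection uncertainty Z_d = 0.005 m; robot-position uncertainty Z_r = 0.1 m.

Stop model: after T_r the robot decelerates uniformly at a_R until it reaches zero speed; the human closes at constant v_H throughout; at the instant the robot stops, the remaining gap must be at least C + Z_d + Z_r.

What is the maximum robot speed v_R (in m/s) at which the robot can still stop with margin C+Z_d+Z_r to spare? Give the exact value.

v_R_max = 13/20 m/s = 0.6500 m/s

at the boundary: (1/3)·v² + (21/20)·v + (-247/300) = 0
  disc = (21/20)² − 4·(1/3)·(-247/300) = 7921/3600 ; √disc = 89/60
  v_R = (−(21/20) + 89/60) / (2·(1/3)) = 13/20 m/s
check:
stop time T_s = (13/20)/(3/2) = 0.4333 s
reaction-phase robot travel = 0.6500·0.2500 = 0.1625 m
robot covers 0.6500·0.4333 − ½·1.5000·0.4333² = 0.1408 m while stopping
human closes 1.2000·0.6833 = 0.8200 m
residual clearance needed = 0.0200+0.0050+0.1000 = 0.1250 m
sum ≈ 0.1625+0.1408+0.8200+0.1250 ≈ 1.2483 m = S ✓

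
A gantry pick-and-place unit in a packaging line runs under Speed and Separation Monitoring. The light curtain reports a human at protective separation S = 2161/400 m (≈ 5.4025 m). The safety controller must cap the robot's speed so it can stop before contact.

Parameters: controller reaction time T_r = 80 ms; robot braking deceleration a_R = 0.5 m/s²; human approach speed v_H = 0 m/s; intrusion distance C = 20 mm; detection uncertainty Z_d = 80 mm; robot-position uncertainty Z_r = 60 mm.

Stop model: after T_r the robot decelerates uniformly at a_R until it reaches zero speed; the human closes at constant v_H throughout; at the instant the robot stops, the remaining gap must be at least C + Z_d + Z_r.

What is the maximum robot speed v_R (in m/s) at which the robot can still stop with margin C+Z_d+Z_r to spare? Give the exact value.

at the boundary: (1)·v² + (2/25)·v + (-2097/400) = 0
  disc = (2/25)² − 4·(1)·(-2097/400) = 52441/2500 ; √disc = 229/50
  v_R = (−(2/25) + 229/50) / (2·(1)) = 9/4 m/s
check:
T_s = v_R/a_R = (9/4)/(1/2) = 4.5000 s
robot covers v_R·T_r = 2.2500·0.0800 = 0.1800 m before braking
robot under decel: 2.2500²/(2·0.5000) = 5.0625 m
human closes 0.0000·4.5800 = 0.0000 m
residual clearance needed = 0.0200+0.0800+0.0600 = 0.1600 m
sum ≈ 0.1800+5.0625+0.0000+0.1600 ≈ 5.4025 m = S ✓

v_R_max = 9/4 m/s = 2.2500 m/s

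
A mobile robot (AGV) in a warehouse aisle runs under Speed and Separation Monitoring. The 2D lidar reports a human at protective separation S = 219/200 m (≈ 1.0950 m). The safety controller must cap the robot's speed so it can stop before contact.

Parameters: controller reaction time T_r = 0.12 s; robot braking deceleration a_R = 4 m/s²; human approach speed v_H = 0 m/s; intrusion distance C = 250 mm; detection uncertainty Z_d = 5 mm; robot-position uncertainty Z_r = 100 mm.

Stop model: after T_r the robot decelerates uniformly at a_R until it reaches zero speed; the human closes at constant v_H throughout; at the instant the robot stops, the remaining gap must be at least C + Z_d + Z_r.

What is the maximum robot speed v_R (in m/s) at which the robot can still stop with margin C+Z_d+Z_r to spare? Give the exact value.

at the boundary: (1/8)·v² + (3/25)·v + (-37/50) = 0
  disc = (3/25)² − 4·(1/8)·(-37/50) = 961/2500 ; √disc = 31/50
  v_R = (−(3/25) + 31/50) / (2·(1/8)) = 2 m/s
check:
stop time T_s = 2/4 = 0.5000 s
robot covers v_R·T_r = 2.0000·0.1200 = 0.2400 m before braking
braking distance = 2.0000²/(2·4.0000) = 0.5000 m
person approaches 0.0000·(0.1200+0.5000) = 0.0000 m
C+Z_d+Z_r = 0.2500+0.0050+0.1000 = 0.3550 m
sum ≈ 0.2400+0.5000+0.0000+0.3550 ≈ 1.0950 m = S ✓

v_R_max = 2 m/s = 2.0000 m/s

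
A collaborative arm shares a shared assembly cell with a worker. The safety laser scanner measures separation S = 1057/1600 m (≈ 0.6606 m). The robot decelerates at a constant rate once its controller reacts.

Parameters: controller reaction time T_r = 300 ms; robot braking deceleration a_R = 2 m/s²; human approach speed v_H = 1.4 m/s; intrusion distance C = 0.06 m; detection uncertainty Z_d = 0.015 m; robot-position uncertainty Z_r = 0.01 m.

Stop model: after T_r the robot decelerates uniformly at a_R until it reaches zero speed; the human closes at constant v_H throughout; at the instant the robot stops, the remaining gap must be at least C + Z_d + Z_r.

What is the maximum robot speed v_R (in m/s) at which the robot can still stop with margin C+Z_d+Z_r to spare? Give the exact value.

v_R_max = 3/20 m/s = 0.1500 m/s

at the boundary: (1/4)·v² + (1)·v + (-249/1600) = 0
  disc = (1)² − 4·(1/4)·(-249/1600) = 1849/1600 ; √disc = 43/40
  v_R = (−(1) + 43/40) / (2·(1/4)) = 3/20 m/s
check:
braking lasts T_s = (3/20)/2 = 0.0750 s
reaction-phase robot travel = 0.1500·0.3000 = 0.0450 m
braking distance = 0.1500²/(2·2.0000) = 0.0056 m
human over T_r+T_s: 1.4000·(0.3000+0.0750) = 0.5250 m
margins: 0.0600+0.0150+0.0100 = 0.0850 m
sum ≈ 0.0450+0.0056+0.5250+0.0850 ≈ 0.6606 m = S ✓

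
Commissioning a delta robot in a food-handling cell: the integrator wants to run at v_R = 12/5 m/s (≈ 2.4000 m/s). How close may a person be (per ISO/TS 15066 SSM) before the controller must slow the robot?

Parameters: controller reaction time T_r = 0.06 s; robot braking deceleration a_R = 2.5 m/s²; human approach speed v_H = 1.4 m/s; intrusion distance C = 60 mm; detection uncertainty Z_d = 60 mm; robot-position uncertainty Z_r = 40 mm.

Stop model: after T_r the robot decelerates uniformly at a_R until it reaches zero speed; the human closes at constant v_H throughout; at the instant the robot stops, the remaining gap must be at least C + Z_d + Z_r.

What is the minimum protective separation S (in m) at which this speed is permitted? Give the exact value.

S_min = 721/250 m = 2.8840 m

stop time T_s = (12/5)/(5/2) = 0.9600 s
reaction-phase robot travel = 2.4000·0.0600 = 0.1440 m
braking distance = 2.4000²/(2·2.5000) = 1.1520 m
human closes 1.4000·1.0200 = 1.4280 m
margins: 0.0600+0.0600+0.0400 = 0.1600 m
S_min ≈ 0.1440+1.1520+1.4280+0.1600  ⇒  S_min = 721/250 m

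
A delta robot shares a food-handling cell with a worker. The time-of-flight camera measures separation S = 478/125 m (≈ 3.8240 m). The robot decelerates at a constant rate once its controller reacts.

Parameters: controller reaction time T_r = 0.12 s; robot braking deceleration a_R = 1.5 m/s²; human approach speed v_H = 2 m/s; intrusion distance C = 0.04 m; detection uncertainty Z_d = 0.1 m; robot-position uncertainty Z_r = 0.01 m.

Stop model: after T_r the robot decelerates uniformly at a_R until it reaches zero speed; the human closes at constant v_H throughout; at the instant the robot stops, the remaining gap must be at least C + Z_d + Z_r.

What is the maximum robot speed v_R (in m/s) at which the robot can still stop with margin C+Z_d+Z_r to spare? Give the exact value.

v_R_max = 17/10 m/s = 1.7000 m/s

quadratic (1/3)·v² + (109/75)·v + (-1717/500) = 0
  disc = (109/75)² − 4·(1/3)·(-1717/500) = 37636/5625 ; √disc = 194/75
  v_R = (−(109/75) + 194/75) / (2·(1/3)) = 17/10 m/s
check:
braking lasts T_s = (17/10)/(3/2) = 1.1333 s
robot covers v_R·T_r = 1.7000·0.1200 = 0.2040 m before braking
robot covers 1.7000·1.1333 − ½·1.5000·1.1333² = 0.9633 m while stopping
person approaches 2.0000·(0.1200+1.1333) = 2.5067 m
margins: 0.0400+0.1000+0.0100 = 0.1500 m
sum ≈ 0.2040+0.9633+2.5067+0.1500 ≈ 3.8240 m = S ✓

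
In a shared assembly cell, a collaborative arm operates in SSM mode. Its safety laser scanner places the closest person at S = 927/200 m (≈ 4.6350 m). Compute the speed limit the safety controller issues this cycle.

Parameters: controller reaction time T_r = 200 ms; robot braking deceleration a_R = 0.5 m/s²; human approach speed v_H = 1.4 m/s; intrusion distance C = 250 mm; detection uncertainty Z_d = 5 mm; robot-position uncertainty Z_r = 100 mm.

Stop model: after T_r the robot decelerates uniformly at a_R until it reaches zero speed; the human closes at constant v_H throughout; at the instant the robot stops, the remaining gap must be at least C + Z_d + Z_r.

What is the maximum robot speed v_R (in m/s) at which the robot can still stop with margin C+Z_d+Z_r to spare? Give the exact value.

collect terms ⇒ (1)·v_R² + (3)·v_R + (-4) = 0
  disc = (3)² − 4·(1)·(-4) = 25 ; √disc = 5
  v_R = (−(3) + 5) / (2·(1)) = 1 m/s
check:
braking lasts T_s = 1/(1/2) = 2.0000 s
reaction-phase robot travel = 1.0000·0.2000 = 0.2000 m
robot covers 1.0000·2.0000 − ½·0.5000·2.0000² = 1.0000 m while stopping
human over T_r+T_s: 1.4000·(0.2000+2.0000) = 3.0800 m
margins: 0.2500+0.0050+0.1000 = 0.3550 m
sum ≈ 0.2000+1.0000+3.0800+0.3550 ≈ 4.6350 m = S ✓

v_R_max = 1 m/s = 1.0000 m/s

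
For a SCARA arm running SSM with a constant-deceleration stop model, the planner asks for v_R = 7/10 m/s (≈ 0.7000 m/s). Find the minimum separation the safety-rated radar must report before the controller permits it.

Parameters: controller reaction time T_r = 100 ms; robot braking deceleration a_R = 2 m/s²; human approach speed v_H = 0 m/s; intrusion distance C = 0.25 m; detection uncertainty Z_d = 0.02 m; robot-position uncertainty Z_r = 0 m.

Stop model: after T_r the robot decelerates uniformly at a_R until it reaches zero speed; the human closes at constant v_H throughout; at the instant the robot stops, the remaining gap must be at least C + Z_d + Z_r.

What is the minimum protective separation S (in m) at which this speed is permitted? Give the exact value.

S_min = 37/80 m = 0.4625 m

T_s = v_R/a_R = (7/10)/2 = 0.3500 s
robot covers v_R·T_r = 0.7000·0.1000 = 0.0700 m before braking
robot covers 0.7000·0.3500 − ½·2.0000·0.3500² = 0.1225 m while stopping
human closes 0.0000·0.4500 = 0.0000 m
C+Z_d+Z_r = 0.2500+0.0200+0.0000 = 0.2700 m
S_min ≈ 0.0700+0.1225+0.0000+0.2700  ⇒  S_min = 37/80 m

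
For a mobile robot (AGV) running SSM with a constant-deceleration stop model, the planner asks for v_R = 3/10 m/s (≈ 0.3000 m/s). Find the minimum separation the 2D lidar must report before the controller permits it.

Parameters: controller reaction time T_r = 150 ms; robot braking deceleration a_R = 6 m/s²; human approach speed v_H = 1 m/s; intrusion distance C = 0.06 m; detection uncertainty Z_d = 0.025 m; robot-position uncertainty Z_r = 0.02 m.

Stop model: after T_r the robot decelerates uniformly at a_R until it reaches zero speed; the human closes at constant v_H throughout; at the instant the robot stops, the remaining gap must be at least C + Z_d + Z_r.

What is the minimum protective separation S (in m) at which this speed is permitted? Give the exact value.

S_min = 143/400 m = 0.3575 m

T_s = v_R/a_R = (3/10)/6 = 0.0500 s
robot covers v_R·T_r = 0.3000·0.1500 = 0.0450 m before braking
robot under decel: 0.3000²/(2·6.0000) = 0.0075 m
person approaches 1.0000·(0.1500+0.0500) = 0.2000 m
residual clearance needed = 0.0600+0.0250+0.0200 = 0.1050 m
S_min ≈ 0.0450+0.0075+0.2000+0.1050  ⇒  S_min = 143/400 m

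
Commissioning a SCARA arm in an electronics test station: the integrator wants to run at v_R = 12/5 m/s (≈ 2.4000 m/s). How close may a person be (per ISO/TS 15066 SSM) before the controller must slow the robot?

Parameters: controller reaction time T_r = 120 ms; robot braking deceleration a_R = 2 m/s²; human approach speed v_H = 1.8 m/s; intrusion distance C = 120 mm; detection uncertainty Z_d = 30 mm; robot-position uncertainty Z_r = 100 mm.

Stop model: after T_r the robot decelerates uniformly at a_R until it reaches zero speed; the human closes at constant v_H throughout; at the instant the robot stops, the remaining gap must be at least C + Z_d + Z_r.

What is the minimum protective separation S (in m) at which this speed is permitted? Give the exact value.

S_min = 2177/500 m = 4.3540 m

T_s = v_R/a_R = (12/5)/2 = 1.2000 s
robot in T_r: 2.4000·0.1200 = 0.2880 m
robot covers 2.4000·1.2000 − ½·2.0000·1.2000² = 1.4400 m while stopping
person approaches 1.8000·(0.1200+1.2000) = 2.3760 m
margins: 0.1200+0.0300+0.1000 = 0.2500 m
S_min ≈ 0.2880+1.4400+2.3760+0.2500  ⇒  S_min = 2177/500 m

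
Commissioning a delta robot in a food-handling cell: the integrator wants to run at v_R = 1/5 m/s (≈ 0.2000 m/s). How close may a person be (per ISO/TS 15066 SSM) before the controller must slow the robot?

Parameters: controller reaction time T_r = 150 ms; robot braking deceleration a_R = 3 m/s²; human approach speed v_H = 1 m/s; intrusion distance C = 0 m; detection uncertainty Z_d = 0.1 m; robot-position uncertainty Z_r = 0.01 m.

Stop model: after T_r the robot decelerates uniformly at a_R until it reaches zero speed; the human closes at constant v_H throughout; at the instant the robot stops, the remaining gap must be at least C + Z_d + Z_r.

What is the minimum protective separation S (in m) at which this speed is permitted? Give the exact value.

T_s = v_R/a_R = (1/5)/3 = 0.0667 s
robot in T_r: 0.2000·0.1500 = 0.0300 m
robot covers 0.2000·0.0667 − ½·3.0000·0.0667² = 0.0067 m while stopping
human over T_r+T_s: 1.0000·(0.1500+0.0667) = 0.2167 m
C+Z_d+Z_r = 0.0000+0.1000+0.0100 = 0.1100 m
S_min ≈ 0.0300+0.0067+0.2167+0.1100  ⇒  S_min = 109/300 m

S_min = 109/300 m = 0.3633 m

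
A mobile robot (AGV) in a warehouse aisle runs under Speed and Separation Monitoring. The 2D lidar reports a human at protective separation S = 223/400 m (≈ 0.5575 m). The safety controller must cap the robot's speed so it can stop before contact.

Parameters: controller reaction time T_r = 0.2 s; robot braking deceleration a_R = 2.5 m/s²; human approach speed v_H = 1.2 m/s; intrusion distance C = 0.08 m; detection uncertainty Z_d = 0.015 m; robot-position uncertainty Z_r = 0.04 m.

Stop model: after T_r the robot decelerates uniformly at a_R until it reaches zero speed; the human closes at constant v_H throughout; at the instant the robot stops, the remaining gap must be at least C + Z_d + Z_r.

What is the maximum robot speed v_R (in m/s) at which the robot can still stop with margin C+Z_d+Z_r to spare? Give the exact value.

v_R_max = 1/4 m/s = 0.2500 m/s

at the boundary: (1/5)·v² + (17/25)·v + (-73/400) = 0
  disc = (17/25)² − 4·(1/5)·(-73/400) = 1521/2500 ; √disc = 39/50
  v_R = (−(17/25) + 39/50) / (2·(1/5)) = 1/4 m/s
check:
braking lasts T_s = (1/4)/(5/2) = 0.1000 s
robot covers v_R·T_r = 0.2500·0.2000 = 0.0500 m before braking
robot under decel: 0.2500²/(2·2.5000) = 0.0125 m
human over T_r+T_s: 1.2000·(0.2000+0.1000) = 0.3600 m
residual clearance needed = 0.0800+0.0150+0.0400 = 0.1350 m
sum ≈ 0.0500+0.0125+0.3600+0.1350 ≈ 0.5575 m = S ✓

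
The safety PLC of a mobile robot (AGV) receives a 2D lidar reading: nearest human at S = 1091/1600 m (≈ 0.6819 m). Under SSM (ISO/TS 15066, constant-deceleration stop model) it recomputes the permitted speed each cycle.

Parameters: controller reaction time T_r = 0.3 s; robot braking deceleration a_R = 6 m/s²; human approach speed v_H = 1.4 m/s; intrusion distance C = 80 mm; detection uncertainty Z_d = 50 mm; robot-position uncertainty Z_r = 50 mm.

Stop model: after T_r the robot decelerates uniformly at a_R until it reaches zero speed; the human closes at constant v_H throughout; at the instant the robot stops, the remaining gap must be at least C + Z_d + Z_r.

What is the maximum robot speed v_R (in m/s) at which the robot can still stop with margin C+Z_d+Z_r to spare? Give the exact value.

v_R_max = 3/20 m/s = 0.1500 m/s

at the boundary: (1/12)·v² + (8/15)·v + (-131/1600) = 0
  disc = (8/15)² − 4·(1/12)·(-131/1600) = 4489/14400 ; √disc = 67/120
  v_R = (−(8/15) + 67/120) / (2·(1/12)) = 3/20 m/s
check:
stop time T_s = (3/20)/6 = 0.0250 s
robot covers v_R·T_r = 0.1500·0.3000 = 0.0450 m before braking
robot under decel: 0.1500²/(2·6.0000) = 0.0019 m
person approaches 1.4000·(0.3000+0.0250) = 0.4550 m
margins: 0.0800+0.0500+0.0500 = 0.1800 m
sum ≈ 0.0450+0.0019+0.4550+0.1800 ≈ 0.6819 m = S ✓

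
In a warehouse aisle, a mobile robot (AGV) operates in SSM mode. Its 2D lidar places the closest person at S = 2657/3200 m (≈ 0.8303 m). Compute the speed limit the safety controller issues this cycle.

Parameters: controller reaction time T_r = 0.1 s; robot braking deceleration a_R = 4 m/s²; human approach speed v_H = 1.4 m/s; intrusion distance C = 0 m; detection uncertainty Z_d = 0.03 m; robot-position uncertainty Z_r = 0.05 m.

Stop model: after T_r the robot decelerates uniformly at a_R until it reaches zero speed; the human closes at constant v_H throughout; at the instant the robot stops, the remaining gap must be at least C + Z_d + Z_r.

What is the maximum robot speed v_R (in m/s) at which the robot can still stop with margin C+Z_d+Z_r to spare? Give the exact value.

v_R_max = 21/20 m/s = 1.0500 m/s

quadratic (1/8)·v² + (9/20)·v + (-1953/3200) = 0
  disc = (9/20)² − 4·(1/8)·(-1953/3200) = 3249/6400 ; √disc = 57/80
  v_R = (−(9/20) + 57/80) / (2·(1/8)) = 21/20 m/s
check:
braking lasts T_s = (21/20)/4 = 0.2625 s
robot covers v_R·T_r = 1.0500·0.1000 = 0.1050 m before braking
robot under decel: 1.0500²/(2·4.0000) = 0.1378 m
human over T_r+T_s: 1.4000·(0.1000+0.2625) = 0.5075 m
C+Z_d+Z_r = 0.0000+0.0300+0.0500 = 0.0800 m
sum ≈ 0.1050+0.1378+0.5075+0.0800 ≈ 0.8303 m = S ✓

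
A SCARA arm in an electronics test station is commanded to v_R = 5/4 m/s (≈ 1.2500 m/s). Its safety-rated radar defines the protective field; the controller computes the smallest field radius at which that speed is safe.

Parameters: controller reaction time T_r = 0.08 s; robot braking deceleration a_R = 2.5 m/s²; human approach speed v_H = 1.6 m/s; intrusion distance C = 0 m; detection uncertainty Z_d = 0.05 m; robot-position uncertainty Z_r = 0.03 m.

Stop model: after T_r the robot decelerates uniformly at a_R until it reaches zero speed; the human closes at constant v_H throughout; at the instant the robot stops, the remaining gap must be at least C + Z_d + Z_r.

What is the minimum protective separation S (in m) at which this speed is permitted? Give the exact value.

stop time T_s = (5/4)/(5/2) = 0.5000 s
reaction-phase robot travel = 1.2500·0.0800 = 0.1000 m
braking distance = 1.2500²/(2·2.5000) = 0.3125 m
human over T_r+T_s: 1.6000·(0.0800+0.5000) = 0.9280 m
residual clearance needed = 0.0000+0.0500+0.0300 = 0.0800 m
S_min ≈ 0.1000+0.3125+0.9280+0.0800  ⇒  S_min = 2841/2000 m

S_min = 2841/2000 m = 1.4205 m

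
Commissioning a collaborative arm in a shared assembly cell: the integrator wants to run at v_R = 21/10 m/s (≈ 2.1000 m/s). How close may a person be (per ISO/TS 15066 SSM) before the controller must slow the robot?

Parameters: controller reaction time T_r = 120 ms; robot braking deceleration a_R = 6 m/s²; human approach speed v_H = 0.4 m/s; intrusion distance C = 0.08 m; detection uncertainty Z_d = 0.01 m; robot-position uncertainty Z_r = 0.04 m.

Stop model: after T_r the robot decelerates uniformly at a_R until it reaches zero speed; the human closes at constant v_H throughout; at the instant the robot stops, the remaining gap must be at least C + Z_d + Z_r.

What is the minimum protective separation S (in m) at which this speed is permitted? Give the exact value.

stop time T_s = (21/10)/6 = 0.3500 s
robot covers v_R·T_r = 2.1000·0.1200 = 0.2520 m before braking
robot covers 2.1000·0.3500 − ½·6.0000·0.3500² = 0.3675 m while stopping
human over T_r+T_s: 0.4000·(0.1200+0.3500) = 0.1880 m
margins: 0.0800+0.0100+0.0400 = 0.1300 m
S_min ≈ 0.2520+0.3675+0.1880+0.1300  ⇒  S_min = 15/16 m

S_min = 15/16 m = 0.9375 m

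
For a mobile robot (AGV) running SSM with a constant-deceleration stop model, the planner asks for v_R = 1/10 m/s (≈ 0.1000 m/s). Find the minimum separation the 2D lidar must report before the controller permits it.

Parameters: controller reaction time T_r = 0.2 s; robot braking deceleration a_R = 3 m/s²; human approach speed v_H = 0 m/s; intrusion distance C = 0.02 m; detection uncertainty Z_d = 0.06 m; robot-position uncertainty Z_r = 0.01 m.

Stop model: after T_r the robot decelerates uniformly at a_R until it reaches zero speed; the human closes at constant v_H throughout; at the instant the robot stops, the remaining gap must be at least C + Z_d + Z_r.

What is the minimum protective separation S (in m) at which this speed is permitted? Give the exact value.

S_min = 67/600 m = 0.1117 m

braking lasts T_s = (1/10)/3 = 0.0333 s
reaction-phase robot travel = 0.1000·0.2000 = 0.0200 m
braking distance = 0.1000²/(2·3.0000) = 0.0017 m
person approaches 0.0000·(0.2000+0.0333) = 0.0000 m
C+Z_d+Z_r = 0.0200+0.0600+0.0100 = 0.0900 m
S_min ≈ 0.0200+0.0017+0.0000+0.0900  ⇒  S_min = 67/600 m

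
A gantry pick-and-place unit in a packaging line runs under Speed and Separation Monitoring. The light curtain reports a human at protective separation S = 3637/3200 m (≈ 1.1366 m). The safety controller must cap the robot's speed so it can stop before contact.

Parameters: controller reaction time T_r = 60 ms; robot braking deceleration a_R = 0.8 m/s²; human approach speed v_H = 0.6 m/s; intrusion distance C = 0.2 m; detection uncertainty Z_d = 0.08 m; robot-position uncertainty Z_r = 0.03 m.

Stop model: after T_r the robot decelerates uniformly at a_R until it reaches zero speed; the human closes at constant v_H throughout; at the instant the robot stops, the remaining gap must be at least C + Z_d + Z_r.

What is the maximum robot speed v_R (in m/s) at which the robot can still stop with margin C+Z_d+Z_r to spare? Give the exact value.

collect terms ⇒ (5/8)·v_R² + (81/100)·v_R + (-12649/16000) = 0
  disc = (81/100)² − 4·(5/8)·(-12649/16000) = 421201/160000 ; √disc = 649/400
  v_R = (−(81/100) + 649/400) / (2·(5/8)) = 13/20 m/s
check:
stop time T_s = (13/20)/(4/5) = 0.8125 s
robot covers v_R·T_r = 0.6500·0.0600 = 0.0390 m before braking
robot covers 0.6500·0.8125 − ½·0.8000·0.8125² = 0.2641 m while stopping
human closes 0.6000·0.8725 = 0.5235 m
C+Z_d+Z_r = 0.2000+0.0800+0.0300 = 0.3100 m
sum ≈ 0.0390+0.2641+0.5235+0.3100 ≈ 1.1366 m = S ✓

v_R_max = 13/20 m/s = 0.6500 m/s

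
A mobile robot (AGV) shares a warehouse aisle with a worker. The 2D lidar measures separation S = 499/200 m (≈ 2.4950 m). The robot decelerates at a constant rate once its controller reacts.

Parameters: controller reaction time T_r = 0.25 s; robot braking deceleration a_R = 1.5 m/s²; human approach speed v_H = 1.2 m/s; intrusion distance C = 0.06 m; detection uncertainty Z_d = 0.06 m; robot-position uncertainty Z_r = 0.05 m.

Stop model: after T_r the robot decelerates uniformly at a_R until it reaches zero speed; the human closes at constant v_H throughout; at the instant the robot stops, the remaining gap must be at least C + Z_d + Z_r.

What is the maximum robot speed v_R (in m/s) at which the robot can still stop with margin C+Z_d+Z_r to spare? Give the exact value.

quadratic (1/3)·v² + (21/20)·v + (-81/40) = 0
  disc = (21/20)² − 4·(1/3)·(-81/40) = 1521/400 ; √disc = 39/20
  v_R = (−(21/20) + 39/20) / (2·(1/3)) = 27/20 m/s
check:
braking lasts T_s = (27/20)/(3/2) = 0.9000 s
robot covers v_R·T_r = 1.3500·0.2500 = 0.3375 m before braking
braking distance = 1.3500²/(2·1.5000) = 0.6075 m
human closes 1.2000·1.1500 = 1.3800 m
C+Z_d+Z_r = 0.0600+0.0600+0.0500 = 0.1700 m
sum ≈ 0.3375+0.6075+1.3800+0.1700 ≈ 2.4950 m = S ✓

v_R_max = 27/20 m/s = 1.3500 m/s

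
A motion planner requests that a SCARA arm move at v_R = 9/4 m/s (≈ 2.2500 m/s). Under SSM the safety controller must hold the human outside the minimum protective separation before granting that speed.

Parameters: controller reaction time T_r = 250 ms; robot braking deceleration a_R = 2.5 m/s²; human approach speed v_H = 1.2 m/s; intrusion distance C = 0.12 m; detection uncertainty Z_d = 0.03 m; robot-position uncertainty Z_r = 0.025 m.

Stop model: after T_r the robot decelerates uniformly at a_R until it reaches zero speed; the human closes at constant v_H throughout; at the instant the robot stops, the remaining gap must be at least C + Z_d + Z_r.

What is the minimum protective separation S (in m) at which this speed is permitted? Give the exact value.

T_s = v_R/a_R = (9/4)/(5/2) = 0.9000 s
robot covers v_R·T_r = 2.2500·0.2500 = 0.5625 m before braking
braking distance = 2.2500²/(2·2.5000) = 1.0125 m
person approaches 1.2000·(0.2500+0.9000) = 1.3800 m
C+Z_d+Z_r = 0.1200+0.0300+0.0250 = 0.1750 m
S_min ≈ 0.5625+1.0125+1.3800+0.1750  ⇒  S_min = 313/100 m

S_min = 313/100 m = 3.1300 m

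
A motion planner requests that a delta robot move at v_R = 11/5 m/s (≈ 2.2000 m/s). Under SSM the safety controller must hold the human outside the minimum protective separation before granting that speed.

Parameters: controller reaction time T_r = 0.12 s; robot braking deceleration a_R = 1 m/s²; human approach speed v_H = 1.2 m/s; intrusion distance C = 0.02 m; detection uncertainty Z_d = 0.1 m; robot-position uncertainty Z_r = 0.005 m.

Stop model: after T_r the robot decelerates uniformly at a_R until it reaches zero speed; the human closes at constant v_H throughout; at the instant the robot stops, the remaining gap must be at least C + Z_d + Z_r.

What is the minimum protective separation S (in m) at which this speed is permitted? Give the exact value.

S_min = 5593/1000 m = 5.5930 m

T_s = v_R/a_R = (11/5)/1 = 2.2000 s
robot covers v_R·T_r = 2.2000·0.1200 = 0.2640 m before braking
robot under decel: 2.2000²/(2·1.0000) = 2.4200 m
human closes 1.2000·2.3200 = 2.7840 m
margins: 0.0200+0.1000+0.0050 = 0.1250 m
S_min ≈ 0.2640+2.4200+2.7840+0.1250  ⇒  S_min = 5593/1000 m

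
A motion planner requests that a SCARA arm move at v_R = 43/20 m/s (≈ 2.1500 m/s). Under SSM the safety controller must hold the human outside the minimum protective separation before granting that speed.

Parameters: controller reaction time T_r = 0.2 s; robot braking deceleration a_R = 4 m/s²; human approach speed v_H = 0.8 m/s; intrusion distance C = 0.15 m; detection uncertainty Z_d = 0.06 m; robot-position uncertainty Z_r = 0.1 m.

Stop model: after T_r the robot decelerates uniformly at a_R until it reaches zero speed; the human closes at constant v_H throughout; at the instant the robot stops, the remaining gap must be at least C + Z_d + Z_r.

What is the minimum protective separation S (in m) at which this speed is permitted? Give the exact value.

T_s = v_R/a_R = (43/20)/4 = 0.5375 s
reaction-phase robot travel = 2.1500·0.2000 = 0.4300 m
robot covers 2.1500·0.5375 − ½·4.0000·0.5375² = 0.5778 m while stopping
person approaches 0.8000·(0.2000+0.5375) = 0.5900 m
residual clearance needed = 0.1500+0.0600+0.1000 = 0.3100 m
S_min ≈ 0.4300+0.5778+0.5900+0.3100  ⇒  S_min = 1221/640 m

S_min = 1221/640 m = 1.9078 m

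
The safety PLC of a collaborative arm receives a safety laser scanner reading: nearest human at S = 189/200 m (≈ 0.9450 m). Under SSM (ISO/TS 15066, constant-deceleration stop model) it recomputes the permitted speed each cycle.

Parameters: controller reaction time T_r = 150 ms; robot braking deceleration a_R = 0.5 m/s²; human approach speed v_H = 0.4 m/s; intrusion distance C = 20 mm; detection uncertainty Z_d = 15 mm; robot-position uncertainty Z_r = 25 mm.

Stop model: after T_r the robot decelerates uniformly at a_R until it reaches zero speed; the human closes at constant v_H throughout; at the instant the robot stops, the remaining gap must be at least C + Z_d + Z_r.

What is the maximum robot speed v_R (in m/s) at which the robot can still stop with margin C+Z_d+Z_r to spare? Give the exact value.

v_R_max = 11/20 m/s = 0.5500 m/s

collect terms ⇒ (1)·v_R² + (19/20)·v_R + (-33/40) = 0
  disc = (19/20)² − 4·(1)·(-33/40) = 1681/400 ; √disc = 41/20
  v_R = (−(19/20) + 41/20) / (2·(1)) = 11/20 m/s
check:
braking lasts T_s = (11/20)/(1/2) = 1.1000 s
robot covers v_R·T_r = 0.5500·0.1500 = 0.0825 m before braking
robot covers 0.5500·1.1000 − ½·0.5000·1.1000² = 0.3025 m while stopping
human over T_r+T_s: 0.4000·(0.1500+1.1000) = 0.5000 m
margins: 0.0200+0.0150+0.0250 = 0.0600 m
sum ≈ 0.0825+0.3025+0.5000+0.0600 ≈ 0.9450 m = S ✓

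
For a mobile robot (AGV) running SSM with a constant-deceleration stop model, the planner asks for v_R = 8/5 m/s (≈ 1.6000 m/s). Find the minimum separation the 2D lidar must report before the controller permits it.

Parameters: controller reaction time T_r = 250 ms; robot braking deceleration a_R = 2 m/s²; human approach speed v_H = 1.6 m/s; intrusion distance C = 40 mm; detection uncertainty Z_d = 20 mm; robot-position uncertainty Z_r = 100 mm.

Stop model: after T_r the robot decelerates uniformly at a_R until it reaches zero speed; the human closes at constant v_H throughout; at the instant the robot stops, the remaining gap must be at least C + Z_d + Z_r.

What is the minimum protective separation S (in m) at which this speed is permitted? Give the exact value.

T_s = v_R/a_R = (8/5)/2 = 0.8000 s
reaction-phase robot travel = 1.6000·0.2500 = 0.4000 m
robot under decel: 1.6000²/(2·2.0000) = 0.6400 m
human over T_r+T_s: 1.6000·(0.2500+0.8000) = 1.6800 m
residual clearance needed = 0.0400+0.0200+0.1000 = 0.1600 m
S_min ≈ 0.4000+0.6400+1.6800+0.1600  ⇒  S_min = 72/25 m

S_min = 72/25 m = 2.8800 m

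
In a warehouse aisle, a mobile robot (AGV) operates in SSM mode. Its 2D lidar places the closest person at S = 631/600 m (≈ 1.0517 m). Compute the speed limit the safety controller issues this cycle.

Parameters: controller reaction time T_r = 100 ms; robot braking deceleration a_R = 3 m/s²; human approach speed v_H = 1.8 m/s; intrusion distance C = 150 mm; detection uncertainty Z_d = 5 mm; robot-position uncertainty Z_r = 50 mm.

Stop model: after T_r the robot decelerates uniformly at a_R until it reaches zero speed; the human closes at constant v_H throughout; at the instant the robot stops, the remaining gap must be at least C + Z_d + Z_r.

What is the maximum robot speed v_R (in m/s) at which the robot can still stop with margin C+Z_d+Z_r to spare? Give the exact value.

collect terms ⇒ (1/6)·v_R² + (7/10)·v_R + (-2/3) = 0
  disc = (7/10)² − 4·(1/6)·(-2/3) = 841/900 ; √disc = 29/30
  v_R = (−(7/10) + 29/30) / (2·(1/6)) = 4/5 m/s
check:
braking lasts T_s = (4/5)/3 = 0.2667 s
reaction-phase robot travel = 0.8000·0.1000 = 0.0800 m
braking distance = 0.8000²/(2·3.0000) = 0.1067 m
person approaches 1.8000·(0.1000+0.2667) = 0.6600 m
margins: 0.1500+0.0050+0.0500 = 0.2050 m
sum ≈ 0.0800+0.1067+0.6600+0.2050 ≈ 1.0517 m = S ✓

v_R_max = 4/5 m/s = 0.8000 m/s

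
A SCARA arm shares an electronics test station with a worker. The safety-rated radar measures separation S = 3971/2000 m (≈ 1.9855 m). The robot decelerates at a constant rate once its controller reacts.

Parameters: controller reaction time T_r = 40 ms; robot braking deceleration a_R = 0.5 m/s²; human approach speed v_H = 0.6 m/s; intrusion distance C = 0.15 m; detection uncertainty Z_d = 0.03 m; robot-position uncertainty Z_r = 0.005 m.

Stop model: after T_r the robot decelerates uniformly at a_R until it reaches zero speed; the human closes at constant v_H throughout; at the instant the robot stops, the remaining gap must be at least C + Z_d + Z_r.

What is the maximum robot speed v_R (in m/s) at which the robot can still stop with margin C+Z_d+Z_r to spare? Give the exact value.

quadratic (1)·v² + (31/25)·v + (-3553/2000) = 0
  disc = (31/25)² − 4·(1)·(-3553/2000) = 21609/2500 ; √disc = 147/50
  v_R = (−(31/25) + 147/50) / (2·(1)) = 17/20 m/s
check:
stop time T_s = (17/20)/(1/2) = 1.7000 s
robot in T_r: 0.8500·0.0400 = 0.0340 m
robot covers 0.8500·1.7000 − ½·0.5000·1.7000² = 0.7225 m while stopping
human closes 0.6000·1.7400 = 1.0440 m
residual clearance needed = 0.1500+0.0300+0.0050 = 0.1850 m
sum ≈ 0.0340+0.7225+1.0440+0.1850 ≈ 1.9855 m = S ✓

v_R_max = 17/20 m/s = 0.8500 m/s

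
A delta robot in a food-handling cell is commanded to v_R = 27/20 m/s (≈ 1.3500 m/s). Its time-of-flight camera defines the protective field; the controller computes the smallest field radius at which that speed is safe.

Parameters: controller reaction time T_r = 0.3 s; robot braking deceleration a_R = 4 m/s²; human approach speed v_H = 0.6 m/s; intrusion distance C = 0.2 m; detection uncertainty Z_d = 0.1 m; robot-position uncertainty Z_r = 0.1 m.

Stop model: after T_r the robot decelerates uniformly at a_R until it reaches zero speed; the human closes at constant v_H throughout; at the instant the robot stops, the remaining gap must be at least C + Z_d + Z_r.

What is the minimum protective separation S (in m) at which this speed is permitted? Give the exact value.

S_min = 4529/3200 m = 1.4153 m

T_s = v_R/a_R = (27/20)/4 = 0.3375 s
robot covers v_R·T_r = 1.3500·0.3000 = 0.4050 m before braking
braking distance = 1.3500²/(2·4.0000) = 0.2278 m
human closes 0.6000·0.6375 = 0.3825 m
margins: 0.2000+0.1000+0.1000 = 0.4000 m
S_min ≈ 0.4050+0.2278+0.3825+0.4000  ⇒  S_min = 4529/3200 m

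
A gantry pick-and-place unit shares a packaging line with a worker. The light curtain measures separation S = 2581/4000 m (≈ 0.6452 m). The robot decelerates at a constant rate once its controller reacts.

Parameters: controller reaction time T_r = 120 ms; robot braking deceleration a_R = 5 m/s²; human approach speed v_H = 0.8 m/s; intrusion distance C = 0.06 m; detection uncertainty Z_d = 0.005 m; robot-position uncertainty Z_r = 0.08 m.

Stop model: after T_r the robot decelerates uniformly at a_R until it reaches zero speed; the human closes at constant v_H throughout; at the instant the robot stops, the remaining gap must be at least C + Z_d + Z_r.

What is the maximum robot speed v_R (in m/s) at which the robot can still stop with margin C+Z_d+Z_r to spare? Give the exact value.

quadratic (1/10)·v² + (7/25)·v + (-1617/4000) = 0
  disc = (7/25)² − 4·(1/10)·(-1617/4000) = 2401/10000 ; √disc = 49/100
  v_R = (−(7/25) + 49/100) / (2·(1/10)) = 21/20 m/s
check:
stop time T_s = (21/20)/5 = 0.2100 s
robot in T_r: 1.0500·0.1200 = 0.1260 m
robot covers 1.0500·0.2100 − ½·5.0000·0.2100² = 0.1103 m while stopping
human closes 0.8000·0.3300 = 0.2640 m
C+Z_d+Z_r = 0.0600+0.0050+0.0800 = 0.1450 m
sum ≈ 0.1260+0.1103+0.2640+0.1450 ≈ 0.6452 m = S ✓

v_R_max = 21/20 m/s = 1.0500 m/s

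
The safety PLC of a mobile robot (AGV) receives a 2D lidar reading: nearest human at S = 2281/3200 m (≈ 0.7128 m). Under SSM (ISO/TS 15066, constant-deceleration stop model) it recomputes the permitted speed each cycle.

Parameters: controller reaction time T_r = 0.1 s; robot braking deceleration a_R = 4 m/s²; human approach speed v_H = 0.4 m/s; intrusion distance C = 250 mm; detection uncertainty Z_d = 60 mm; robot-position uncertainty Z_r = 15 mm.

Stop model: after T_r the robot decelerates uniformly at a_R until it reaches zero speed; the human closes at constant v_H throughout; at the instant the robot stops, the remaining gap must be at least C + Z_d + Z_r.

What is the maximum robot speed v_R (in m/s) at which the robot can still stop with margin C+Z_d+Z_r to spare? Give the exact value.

quadratic (1/8)·v² + (1/5)·v + (-1113/3200) = 0
  disc = (1/5)² − 4·(1/8)·(-1113/3200) = 1369/6400 ; √disc = 37/80
  v_R = (−(1/5) + 37/80) / (2·(1/8)) = 21/20 m/s
check:
T_s = v_R/a_R = (21/20)/4 = 0.2625 s
robot covers v_R·T_r = 1.0500·0.1000 = 0.1050 m before braking
braking distance = 1.0500²/(2·4.0000) = 0.1378 m
person approaches 0.4000·(0.1000+0.2625) = 0.1450 m
residual clearance needed = 0.2500+0.0600+0.0150 = 0.3250 m
sum ≈ 0.1050+0.1378+0.1450+0.3250 ≈ 0.7128 m = S ✓

v_R_max = 21/20 m/s = 1.0500 m/s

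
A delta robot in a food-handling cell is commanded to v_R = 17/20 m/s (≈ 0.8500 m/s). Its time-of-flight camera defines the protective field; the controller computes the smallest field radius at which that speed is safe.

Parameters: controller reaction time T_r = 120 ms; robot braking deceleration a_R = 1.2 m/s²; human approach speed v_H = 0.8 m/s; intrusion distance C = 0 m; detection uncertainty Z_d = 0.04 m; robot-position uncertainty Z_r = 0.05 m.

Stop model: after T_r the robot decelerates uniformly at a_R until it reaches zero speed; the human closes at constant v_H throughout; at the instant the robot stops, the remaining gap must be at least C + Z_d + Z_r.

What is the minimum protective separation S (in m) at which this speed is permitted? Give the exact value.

stop time T_s = (17/20)/(6/5) = 0.7083 s
robot covers v_R·T_r = 0.8500·0.1200 = 0.1020 m before braking
braking distance = 0.8500²/(2·1.2000) = 0.3010 m
human closes 0.8000·0.8283 = 0.6627 m
C+Z_d+Z_r = 0.0000+0.0400+0.0500 = 0.0900 m
S_min ≈ 0.1020+0.3010+0.6627+0.0900  ⇒  S_min = 27737/24000 m

S_min = 27737/24000 m = 1.1557 m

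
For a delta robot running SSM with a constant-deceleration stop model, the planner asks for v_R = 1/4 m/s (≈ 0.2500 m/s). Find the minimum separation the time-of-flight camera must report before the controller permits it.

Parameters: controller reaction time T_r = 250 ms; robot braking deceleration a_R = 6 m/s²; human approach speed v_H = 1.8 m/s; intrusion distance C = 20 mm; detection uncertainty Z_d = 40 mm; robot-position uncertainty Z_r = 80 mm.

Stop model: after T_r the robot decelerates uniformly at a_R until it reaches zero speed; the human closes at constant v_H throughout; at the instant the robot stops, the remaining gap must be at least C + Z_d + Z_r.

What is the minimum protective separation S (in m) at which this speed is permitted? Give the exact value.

S_min = 3517/4800 m = 0.7327 m

T_s = v_R/a_R = (1/4)/6 = 0.0417 s
robot in T_r: 0.2500·0.2500 = 0.0625 m
robot covers 0.2500·0.0417 − ½·6.0000·0.0417² = 0.0052 m while stopping
human closes 1.8000·0.2917 = 0.5250 m
C+Z_d+Z_r = 0.0200+0.0400+0.0800 = 0.1400 m
S_min ≈ 0.0625+0.0052+0.5250+0.1400  ⇒  S_min = 3517/4800 m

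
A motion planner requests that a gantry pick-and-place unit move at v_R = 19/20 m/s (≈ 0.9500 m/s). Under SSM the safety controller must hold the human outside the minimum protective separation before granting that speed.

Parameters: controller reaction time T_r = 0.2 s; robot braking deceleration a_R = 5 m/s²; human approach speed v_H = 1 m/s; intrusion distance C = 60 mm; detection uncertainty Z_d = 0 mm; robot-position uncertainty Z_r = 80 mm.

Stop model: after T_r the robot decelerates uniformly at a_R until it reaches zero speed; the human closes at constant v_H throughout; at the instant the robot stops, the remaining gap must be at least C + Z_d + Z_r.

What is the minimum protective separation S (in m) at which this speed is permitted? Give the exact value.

braking lasts T_s = (19/20)/5 = 0.1900 s
reaction-phase robot travel = 0.9500·0.2000 = 0.1900 m
robot covers 0.9500·0.1900 − ½·5.0000·0.1900² = 0.0902 m while stopping
human over T_r+T_s: 1.0000·(0.2000+0.1900) = 0.3900 m
residual clearance needed = 0.0600+0.0000+0.0800 = 0.1400 m
S_min ≈ 0.1900+0.0902+0.3900+0.1400  ⇒  S_min = 3241/4000 m

S_min = 3241/4000 m = 0.8103 m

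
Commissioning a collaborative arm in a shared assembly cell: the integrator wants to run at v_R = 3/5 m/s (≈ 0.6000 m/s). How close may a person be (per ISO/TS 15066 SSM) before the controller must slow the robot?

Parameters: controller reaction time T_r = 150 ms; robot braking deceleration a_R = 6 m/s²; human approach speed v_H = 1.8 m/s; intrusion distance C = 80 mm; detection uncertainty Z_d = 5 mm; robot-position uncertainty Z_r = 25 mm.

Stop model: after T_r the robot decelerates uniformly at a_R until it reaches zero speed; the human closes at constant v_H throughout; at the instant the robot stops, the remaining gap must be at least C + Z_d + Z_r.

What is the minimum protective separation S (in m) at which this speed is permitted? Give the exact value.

stop time T_s = (3/5)/6 = 0.1000 s
robot covers v_R·T_r = 0.6000·0.1500 = 0.0900 m before braking
robot covers 0.6000·0.1000 − ½·6.0000·0.1000² = 0.0300 m while stopping
human over T_r+T_s: 1.8000·(0.1500+0.1000) = 0.4500 m
residual clearance needed = 0.0800+0.0050+0.0250 = 0.1100 m
S_min ≈ 0.0900+0.0300+0.4500+0.1100  ⇒  S_min = 17/25 m

S_min = 17/25 m = 0.6800 m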